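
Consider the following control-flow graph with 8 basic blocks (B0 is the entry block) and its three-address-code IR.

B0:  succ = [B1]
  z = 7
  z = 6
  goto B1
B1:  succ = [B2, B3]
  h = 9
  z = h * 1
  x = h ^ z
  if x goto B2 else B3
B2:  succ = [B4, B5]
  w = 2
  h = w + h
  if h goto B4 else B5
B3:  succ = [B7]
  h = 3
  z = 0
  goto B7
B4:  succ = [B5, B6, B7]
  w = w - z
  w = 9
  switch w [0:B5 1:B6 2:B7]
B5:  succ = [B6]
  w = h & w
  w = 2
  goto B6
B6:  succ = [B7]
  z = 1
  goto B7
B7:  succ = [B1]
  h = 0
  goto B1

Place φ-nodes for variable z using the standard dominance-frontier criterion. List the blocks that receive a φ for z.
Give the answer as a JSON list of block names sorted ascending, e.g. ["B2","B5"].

idom tree: B1←B0 B2←B1 B3←B1 B4←B2 B5←B2 B6←B2 B7←B1
Dom∩ at merges:
  B1: preds {B0,B7}: {B0} ∩ {B0,B1,B7} = {B0}; idom=B0
  B5: preds {B2,B4}: {B0,B1,B2} ∩ {B0,B1,B2,B4} = {B0,B1,B2}; idom=B2
  B6: preds {B4,B5}: {B0,B1,B2,B4} ∩ {B0,B1,B2,B5} = {B0,B1,B2}; idom=B2
  B7: preds {B3,B4,B6}: {B0,B1,B3} ∩ {B0,B1,B2,B4} ∩ {B0,B1,B2,B6} = {B0,B1}; idom=B1

DF derivation:
  B1←B0: walk · to B0
  B1←B7: walk B7→B1 to B0
  B5←B2: walk · to B2
  B5←B4: walk B4 to B2
  B6←B4: walk B4 to B2
  B6←B5: walk B5 to B2
  B7←B3: walk B3 to B1
  B7←B4: walk B4→B2 to B1
  B7←B6: walk B6→B2 to B1
  B0 → ∅
  B1 → {B1}
  B2 → {B7}
  B3 → {B7}
  B4 → {B5,B6,B7}
  B5 → {B6}
  B6 → {B7}
  B7 → {B1}

φ for z: defs {B0,B1,B3,B6}
  DF⁺ = {B1,B7}

Answer: ["B1", "B7"]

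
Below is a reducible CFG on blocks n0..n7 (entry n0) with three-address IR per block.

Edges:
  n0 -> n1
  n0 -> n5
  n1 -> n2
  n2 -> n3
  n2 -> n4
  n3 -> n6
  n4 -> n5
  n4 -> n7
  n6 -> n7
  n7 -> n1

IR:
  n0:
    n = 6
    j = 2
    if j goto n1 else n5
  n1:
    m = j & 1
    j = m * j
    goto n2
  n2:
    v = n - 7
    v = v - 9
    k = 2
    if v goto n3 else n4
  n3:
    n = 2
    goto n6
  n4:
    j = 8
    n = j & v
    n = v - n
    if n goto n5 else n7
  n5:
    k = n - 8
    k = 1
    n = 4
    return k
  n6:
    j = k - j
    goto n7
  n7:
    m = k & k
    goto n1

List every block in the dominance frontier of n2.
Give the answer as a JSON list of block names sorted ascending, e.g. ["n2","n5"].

idom tree: n1←n0 n2←n1 n3←n2 n4←n2 n5←n0 n6←n3 n7←n2
Dom∩ at merges:
  n1: preds {n0,n7}: {n0} ∩ {n0,n1,n2,n7} = {n0}; idom=n0
  n5: preds {n0,n4}: {n0} ∩ {n0,n1,n2,n4} = {n0}; idom=n0
  n7: preds {n4,n6}: {n0,n1,n2,n4} ∩ {n0,n1,n2,n3,n6} = {n0,n1,n2}; idom=n2

DF walk-up:
  n1←n0: walk · to n0
  n1←n7: walk n7→n2→n1 to n0
  n5←n0: walk · to n0
  n5←n4: walk n4→n2→n1 to n0
  n7←n4: walk n4 to n2
  n7←n6: walk n6→n3 to n2
  n0: DF=∅
  n1: DF={n1,n5}
  n2: DF={n1,n5}
  n3: DF={n7}
  n4: DF={n5,n7}
  n5: DF=∅
  n6: DF={n7}
  n7: DF={n1}

DF(n2) = ["n1", "n5"]

Answer: ["n1", "n5"]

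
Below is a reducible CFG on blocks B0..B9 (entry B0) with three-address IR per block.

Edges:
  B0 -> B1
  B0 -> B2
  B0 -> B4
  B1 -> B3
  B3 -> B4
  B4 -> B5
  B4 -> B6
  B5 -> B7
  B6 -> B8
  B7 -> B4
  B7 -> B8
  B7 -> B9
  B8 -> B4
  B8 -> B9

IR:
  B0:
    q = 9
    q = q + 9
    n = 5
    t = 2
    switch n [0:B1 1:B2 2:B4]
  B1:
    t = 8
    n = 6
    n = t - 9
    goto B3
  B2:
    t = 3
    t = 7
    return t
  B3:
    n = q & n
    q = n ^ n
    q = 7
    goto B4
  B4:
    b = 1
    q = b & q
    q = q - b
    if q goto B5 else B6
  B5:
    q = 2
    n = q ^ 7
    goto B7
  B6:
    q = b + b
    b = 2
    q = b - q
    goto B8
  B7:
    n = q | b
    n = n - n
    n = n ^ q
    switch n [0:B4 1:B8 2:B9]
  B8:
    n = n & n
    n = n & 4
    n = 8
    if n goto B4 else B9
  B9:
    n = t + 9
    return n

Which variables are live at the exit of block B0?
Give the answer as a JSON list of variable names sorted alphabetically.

Block summaries:
  B0 def {n,q,t} use ∅
  B1 def {n,t} use ∅
  B2 def {t} use ∅
  B3 def {n,q} use {n,q}
  B4 def {b,q} use {q}
  B5 def {n,q} use ∅
  B6 def {b,q} use {b}
  B7 def {n} use {b,q}
  B8 def {n} use {n}
  B9 def {n} use {t}

Liveness:
  B0: in=∅ out={n,q,t}
  B1: in={q} out={n,q,t}
  B2: in=∅ out=∅
  B3: in={n,q,t} out={n,q,t}
  B4: in={n,q,t} out={b,n,t}
  B5: in={b,t} out={b,q,t}
  B6: in={b,n,t} out={n,q,t}
  B7: in={b,q,t} out={n,q,t}
  B8: in={n,q,t} out={n,q,t}
  B9: in={t} out=∅

live-out(B0) = ["n", "q", "t"]

Answer: ["n", "q", "t"]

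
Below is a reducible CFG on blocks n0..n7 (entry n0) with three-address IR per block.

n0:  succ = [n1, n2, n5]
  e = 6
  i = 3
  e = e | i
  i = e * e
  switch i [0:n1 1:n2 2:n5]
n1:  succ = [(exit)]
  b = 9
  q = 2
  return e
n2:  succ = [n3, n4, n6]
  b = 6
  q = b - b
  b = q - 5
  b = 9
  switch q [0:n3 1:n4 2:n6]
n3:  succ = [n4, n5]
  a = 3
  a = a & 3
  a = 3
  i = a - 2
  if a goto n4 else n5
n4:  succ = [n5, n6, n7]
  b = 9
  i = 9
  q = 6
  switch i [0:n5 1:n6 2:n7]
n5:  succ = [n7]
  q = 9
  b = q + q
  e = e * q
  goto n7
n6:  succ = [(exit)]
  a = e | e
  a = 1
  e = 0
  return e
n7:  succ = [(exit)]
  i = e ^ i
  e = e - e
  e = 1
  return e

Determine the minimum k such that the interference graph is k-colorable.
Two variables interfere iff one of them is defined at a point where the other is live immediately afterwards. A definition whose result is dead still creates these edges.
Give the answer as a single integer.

def/use:
  n0 def {e,i} use ∅
  n1 def {b,q} use {e}
  n2 def {b,q} use ∅
  n3 def {a,i} use ∅
  n4 def {b,i,q} use ∅
  n5 def {b,e,q} use {e}
  n6 def {a,e} use {e}
  n7 def {e,i} use {e,i}

Liveness:
  n0: in=∅ out={e,i}
  n1: in={e} out=∅
  n2: in={e} out={e}
  n3: in={e} out={e,i}
  n4: in={e} out={e,i}
  n5: in={e,i} out={e,i}
  n6: in={e} out=∅
  n7: in={e,i} out=∅

Interfere edges:
  a — {e,i}
  b — {e,i,q}
  e — {a,b,i,q}
  i — {a,b,e,q}
  q — {b,e,i}

Chromatic number:
  clique {b,e,i,q} ⇒ need ≥ 4
  4-colouring: r0={e}  r1={i}  r2={a,b}  r3={q}
  χ = 4

Answer: 4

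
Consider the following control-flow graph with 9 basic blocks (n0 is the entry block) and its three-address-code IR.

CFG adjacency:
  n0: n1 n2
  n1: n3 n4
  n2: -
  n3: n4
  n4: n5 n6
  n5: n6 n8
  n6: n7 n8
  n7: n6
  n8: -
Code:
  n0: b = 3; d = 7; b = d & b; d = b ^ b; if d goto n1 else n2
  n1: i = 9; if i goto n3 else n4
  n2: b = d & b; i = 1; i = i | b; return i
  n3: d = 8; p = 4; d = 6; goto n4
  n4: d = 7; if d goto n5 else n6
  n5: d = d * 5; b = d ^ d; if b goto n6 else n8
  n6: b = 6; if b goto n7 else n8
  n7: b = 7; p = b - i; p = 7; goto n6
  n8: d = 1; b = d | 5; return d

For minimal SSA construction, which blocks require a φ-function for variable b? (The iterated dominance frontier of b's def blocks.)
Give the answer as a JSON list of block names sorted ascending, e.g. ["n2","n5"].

idom tree: n1←n0 n2←n0 n3←n1 n4←n1 n5←n4 n6←n4 n7←n6 n8←n4
Dom∩ at merges:
  n4: preds {n1,n3}: {n0,n1} ∩ {n0,n1,n3} = {n0,n1}; idom=n1
  n6: preds {n4,n5,n7}: {n0,n1,n4} ∩ {n0,n1,n4,n5} ∩ {n0,n1,n4,n6,n7} = {n0,n1,n4}; idom=n4
  n8: preds {n5,n6}: {n0,n1,n4,n5} ∩ {n0,n1,n4,n6} = {n0,n1,n4}; idom=n4

DF derivation:
  n4←n1: walk · to n1
  n4←n3: walk n3 to n1
  n6←n4: walk · to n4
  n6←n5: walk n5 to n4
  n6←n7: walk n7→n6 to n4
  n8←n5: walk n5 to n4
  n8←n6: walk n6 to n4
  DF(n0)=∅
  DF(n1)=∅
  DF(n2)=∅
  DF(n3)={n4}
  DF(n4)=∅
  DF(n5)={n6,n8}
  DF(n6)={n6,n8}
  DF(n7)={n6}
  DF(n8)=∅

φ for b: defs {n0,n2,n5,n6,n7,n8}
  DF⁺ = {n6,n8}

Answer: ["n6", "n8"]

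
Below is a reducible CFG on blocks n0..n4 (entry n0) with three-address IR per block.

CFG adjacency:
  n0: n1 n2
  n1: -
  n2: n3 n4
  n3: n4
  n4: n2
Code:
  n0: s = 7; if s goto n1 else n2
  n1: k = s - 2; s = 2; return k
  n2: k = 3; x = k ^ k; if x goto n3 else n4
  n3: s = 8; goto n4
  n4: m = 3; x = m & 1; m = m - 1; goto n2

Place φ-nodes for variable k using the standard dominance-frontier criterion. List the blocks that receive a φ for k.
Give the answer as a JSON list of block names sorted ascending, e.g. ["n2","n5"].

idom tree: n1←n0 n2←n0 n3←n2 n4←n2
Dom∩ at merges:
  n2: preds {n0,n4}: {n0} ∩ {n0,n2,n4} = {n0}; idom=n0
  n4: preds {n2,n3}: {n0,n2} ∩ {n0,n2,n3} = {n0,n2}; idom=n2

DF derivation:
  join n2 pred n0: · stop@n0
  join n2 pred n4: n4→n2 stop@n0
  join n4 pred n2: · stop@n2
  join n4 pred n3: n3 stop@n2
  DF(n0)=∅
  DF(n1)=∅
  DF(n2)={n2}
  DF(n3)={n4}
  DF(n4)={n2}

φ for k: defs {n1,n2}
  DF⁺ = {n2}

Answer: ["n2"]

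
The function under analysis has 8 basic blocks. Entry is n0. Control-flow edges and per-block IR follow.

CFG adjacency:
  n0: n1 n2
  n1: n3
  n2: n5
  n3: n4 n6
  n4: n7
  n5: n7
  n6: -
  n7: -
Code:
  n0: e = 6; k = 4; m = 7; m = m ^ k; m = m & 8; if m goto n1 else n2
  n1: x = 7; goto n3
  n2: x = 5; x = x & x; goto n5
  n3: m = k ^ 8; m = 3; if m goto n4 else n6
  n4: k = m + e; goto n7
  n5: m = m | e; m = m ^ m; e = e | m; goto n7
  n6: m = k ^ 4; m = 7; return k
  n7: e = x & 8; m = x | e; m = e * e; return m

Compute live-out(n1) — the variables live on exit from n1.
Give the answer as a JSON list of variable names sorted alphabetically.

Block summaries:
  n0 def {e,k,m} use ∅
  n1 def {x} use ∅
  n2 def {x} use ∅
  n3 def {m} use {k}
  n4 def {k} use {e,m}
  n5 def {e,m} use {e,m}
  n6 def {m} use {k}
  n7 def {e,m} use {x}

Backward fixpoint:
  n0 li=∅ lo={e,k,m}
  n1 li={e,k} lo={e,k,x}
  n2 li={e,m} lo={e,m,x}
  n3 li={e,k,x} lo={e,k,m,x}
  n4 li={e,m,x} lo={x}
  n5 li={e,m,x} lo={x}
  n6 li={k} lo=∅
  n7 li={x} lo=∅

live-out(n1) = ["e", "k", "x"]

Answer: ["e", "k", "x"]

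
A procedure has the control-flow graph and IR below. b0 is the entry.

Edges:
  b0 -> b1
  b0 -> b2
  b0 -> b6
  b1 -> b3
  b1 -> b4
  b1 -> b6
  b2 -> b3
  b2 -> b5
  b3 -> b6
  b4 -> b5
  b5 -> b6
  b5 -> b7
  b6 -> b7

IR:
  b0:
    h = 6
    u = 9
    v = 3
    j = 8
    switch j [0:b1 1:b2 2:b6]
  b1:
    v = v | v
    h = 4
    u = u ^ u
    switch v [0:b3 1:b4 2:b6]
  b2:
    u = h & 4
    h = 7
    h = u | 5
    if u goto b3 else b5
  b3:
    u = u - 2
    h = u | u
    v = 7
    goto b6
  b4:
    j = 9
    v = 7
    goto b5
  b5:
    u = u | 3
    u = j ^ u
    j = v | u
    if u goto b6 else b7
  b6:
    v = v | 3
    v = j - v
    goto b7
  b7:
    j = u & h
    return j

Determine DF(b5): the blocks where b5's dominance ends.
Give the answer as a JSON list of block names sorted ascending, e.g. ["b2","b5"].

idom tree: b1←b0 b2←b0 b3←b0 b4←b1 b5←b0 b6←b0 b7←b0
Join-block Dom:
  b3: preds {b1,b2}: {b0,b1} ∩ {b0,b2} = {b0}; idom=b0
  b5: preds {b2,b4}: {b0,b2} ∩ {b0,b1,b4} = {b0}; idom=b0
  b6: preds {b0,b1,b3,b5}: {b0} ∩ {b0,b1} ∩ {b0,b3} ∩ {b0,b5} = {b0}; idom=b0
  b7: preds {b5,b6}: {b0,b5} ∩ {b0,b6} = {b0}; idom=b0

DF derivation:
  b3←b1: walk b1 to b0
  b3←b2: walk b2 to b0
  b5←b2: walk b2 to b0
  b5←b4: walk b4→b1 to b0
  b6←b0: walk · to b0
  b6←b1: walk b1 to b0
  b6←b3: walk b3 to b0
  b6←b5: walk b5 to b0
  b7←b5: walk b5 to b0
  b7←b6: walk b6 to b0
  DF(b0)=∅
  DF(b1)={b3,b5,b6}
  DF(b2)={b3,b5}
  DF(b3)={b6}
  DF(b4)={b5}
  DF(b5)={b6,b7}
  DF(b6)={b7}
  DF(b7)=∅

DF(b5) = ["b6", "b7"]

Answer: ["b6", "b7"]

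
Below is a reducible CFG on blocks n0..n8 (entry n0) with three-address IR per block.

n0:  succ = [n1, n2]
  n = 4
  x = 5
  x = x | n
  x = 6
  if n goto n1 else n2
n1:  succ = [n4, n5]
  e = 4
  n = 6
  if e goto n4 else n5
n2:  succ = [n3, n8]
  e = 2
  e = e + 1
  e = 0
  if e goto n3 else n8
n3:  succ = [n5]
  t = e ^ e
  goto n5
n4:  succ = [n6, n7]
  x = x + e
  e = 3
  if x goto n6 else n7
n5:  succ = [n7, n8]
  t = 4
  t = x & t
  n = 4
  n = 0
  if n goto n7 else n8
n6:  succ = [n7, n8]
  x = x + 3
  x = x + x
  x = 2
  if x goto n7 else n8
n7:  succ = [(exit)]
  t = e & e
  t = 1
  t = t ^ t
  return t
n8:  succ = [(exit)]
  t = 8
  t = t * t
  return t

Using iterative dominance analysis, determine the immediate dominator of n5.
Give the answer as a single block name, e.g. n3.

Answer: n0

Working:
idom tree: n1←n0 n2←n0 n3←n2 n4←n1 n5←n0 n6←n4 n7←n0 n8←n0
Join-block Dom:
  n5: preds {n1,n3}: {n0,n1} ∩ {n0,n2,n3} = {n0}; idom=n0
  n7: preds {n4,n5,n6}: {n0,n1,n4} ∩ {n0,n5} ∩ {n0,n1,n4,n6} = {n0}; idom=n0
  n8: preds {n2,n5,n6}: {n0,n2} ∩ {n0,n5} ∩ {n0,n1,n4,n6} = {n0}; idom=n0

idom(n5) = n0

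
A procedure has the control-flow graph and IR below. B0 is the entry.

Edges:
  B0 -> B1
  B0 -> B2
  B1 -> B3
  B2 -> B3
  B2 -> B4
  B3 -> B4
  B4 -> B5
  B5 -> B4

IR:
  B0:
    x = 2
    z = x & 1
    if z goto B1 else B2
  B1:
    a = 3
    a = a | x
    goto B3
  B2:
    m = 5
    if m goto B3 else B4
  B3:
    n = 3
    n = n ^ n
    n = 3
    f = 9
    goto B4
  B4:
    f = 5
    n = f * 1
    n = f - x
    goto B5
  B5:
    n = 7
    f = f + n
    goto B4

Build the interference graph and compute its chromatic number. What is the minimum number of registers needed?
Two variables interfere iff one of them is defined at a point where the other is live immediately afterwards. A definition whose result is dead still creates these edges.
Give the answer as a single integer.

Per-block:
  B0: {x,z} / ∅
  B1: {a} / {x}
  B2: {m} / ∅
  B3: {f,n} / ∅
  B4: {f,n} / {x}
  B5: {f,n} / {f}

Live sets:
  B0: in=∅ out={x}
  B1: in={x} out={x}
  B2: in={x} out={x}
  B3: in={x} out={x}
  B4: in={x} out={f,x}
  B5: in={f,x} out={x}

Conflict graph:
  a — {x}
  f — {n,x}
  m — {x}
  n — {f,x}
  x — {a,f,m,n,z}
  z — {x}

Colouring:
  clique {f,n,x} ⇒ need ≥ 3
  assign a→R1 f→R1 m→R1 n→R2 x→R0 z→R1 — no edge inside a register ⇒ χ ≤ 3
  χ = 3

Answer: 3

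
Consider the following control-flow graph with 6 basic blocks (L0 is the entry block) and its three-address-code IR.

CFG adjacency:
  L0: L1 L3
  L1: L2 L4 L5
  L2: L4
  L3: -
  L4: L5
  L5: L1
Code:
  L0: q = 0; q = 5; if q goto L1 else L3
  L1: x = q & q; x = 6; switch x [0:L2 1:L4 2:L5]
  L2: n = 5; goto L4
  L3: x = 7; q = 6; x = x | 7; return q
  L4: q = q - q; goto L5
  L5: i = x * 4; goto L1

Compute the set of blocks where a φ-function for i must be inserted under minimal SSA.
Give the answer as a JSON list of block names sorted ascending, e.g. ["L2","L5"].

idom tree: L1←L0 L2←L1 L3←L0 L4←L1 L5←L1
Join-block Dom:
  L1: preds {L0,L5}: {L0} ∩ {L0,L1,L5} = {L0}; idom=L0
  L4: preds {L1,L2}: {L0,L1} ∩ {L0,L1,L2} = {L0,L1}; idom=L1
  L5: preds {L1,L4}: {L0,L1} ∩ {L0,L1,L4} = {L0,L1}; idom=L1

DF walk-up:
  L1←L0: walk · to L0
  L1←L5: walk L5→L1 to L0
  L4←L1: walk · to L1
  L4←L2: walk L2 to L1
  L5←L1: walk · to L1
  L5←L4: walk L4 to L1
  DF(L0)=∅
  DF(L1)={L1}
  DF(L2)={L4}
  DF(L3)=∅
  DF(L4)={L5}
  DF(L5)={L1}

φ for i: defs {L5}
  DF⁺ = {L1}

Answer: ["L1"]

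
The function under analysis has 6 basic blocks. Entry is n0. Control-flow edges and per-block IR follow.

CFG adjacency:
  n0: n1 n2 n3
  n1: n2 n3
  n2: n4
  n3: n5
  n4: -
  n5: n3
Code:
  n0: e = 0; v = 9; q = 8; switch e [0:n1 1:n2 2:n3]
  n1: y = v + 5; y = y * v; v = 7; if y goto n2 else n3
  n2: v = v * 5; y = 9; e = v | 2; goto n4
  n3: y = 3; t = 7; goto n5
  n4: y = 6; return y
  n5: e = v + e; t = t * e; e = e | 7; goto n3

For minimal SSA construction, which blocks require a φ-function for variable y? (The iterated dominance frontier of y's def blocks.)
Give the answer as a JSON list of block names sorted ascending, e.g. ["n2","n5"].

Answer: ["n2", "n3"]

Working:
idom tree: n1←n0 n2←n0 n3←n0 n4←n2 n5←n3
Dom at joins:
  n2: preds {n0,n1}: {n0} ∩ {n0,n1} = {n0}; idom=n0
  n3: preds {n0,n1,n5}: {n0} ∩ {n0,n1} ∩ {n0,n3,n5} = {n0}; idom=n0

DF derivation:
  join n2 pred n0: · stop@n0
  join n2 pred n1: n1 stop@n0
  join n3 pred n0: · stop@n0
  join n3 pred n1: n1 stop@n0
  join n3 pred n5: n5→n3 stop@n0
  n0 → ∅
  n1 → {n2,n3}
  n2 → ∅
  n3 → {n3}
  n4 → ∅
  n5 → {n3}

φ for y: defs {n1,n2,n3,n4}
  DF⁺ = {n2,n3}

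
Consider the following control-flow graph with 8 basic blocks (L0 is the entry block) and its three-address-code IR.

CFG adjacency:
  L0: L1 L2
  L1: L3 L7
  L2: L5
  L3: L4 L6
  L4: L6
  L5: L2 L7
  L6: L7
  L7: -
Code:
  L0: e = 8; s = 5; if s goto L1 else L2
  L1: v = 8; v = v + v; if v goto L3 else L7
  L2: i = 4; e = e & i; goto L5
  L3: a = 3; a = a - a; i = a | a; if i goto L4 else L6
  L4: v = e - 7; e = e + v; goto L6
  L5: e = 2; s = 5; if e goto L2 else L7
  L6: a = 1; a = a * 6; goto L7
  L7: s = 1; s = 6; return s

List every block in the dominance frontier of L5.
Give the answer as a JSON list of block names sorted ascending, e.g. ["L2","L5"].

idom tree: L1←L0 L2←L0 L3←L1 L4←L3 L5←L2 L6←L3 L7←L0
Dom at joins:
  L2: preds {L0,L5}: {L0} ∩ {L0,L2,L5} = {L0}; idom=L0
  L6: preds {L3,L4}: {L0,L1,L3} ∩ {L0,L1,L3,L4} = {L0,L1,L3}; idom=L3
  L7: preds {L1,L5,L6}: {L0,L1} ∩ {L0,L2,L5} ∩ {L0,L1,L3,L6} = {L0}; idom=L0

DF walk-up:
  L2←L0: walk · to L0
  L2←L5: walk L5→L2 to L0
  L6←L3: walk · to L3
  L6←L4: walk L4 to L3
  L7←L1: walk L1 to L0
  L7←L5: walk L5→L2 to L0
  L7←L6: walk L6→L3→L1 to L0
  L0: DF=∅
  L1: DF={L7}
  L2: DF={L2,L7}
  L3: DF={L7}
  L4: DF={L6}
  L5: DF={L2,L7}
  L6: DF={L7}
  L7: DF=∅

DF(L5) = ["L2", "L7"]

Answer: ["L2", "L7"]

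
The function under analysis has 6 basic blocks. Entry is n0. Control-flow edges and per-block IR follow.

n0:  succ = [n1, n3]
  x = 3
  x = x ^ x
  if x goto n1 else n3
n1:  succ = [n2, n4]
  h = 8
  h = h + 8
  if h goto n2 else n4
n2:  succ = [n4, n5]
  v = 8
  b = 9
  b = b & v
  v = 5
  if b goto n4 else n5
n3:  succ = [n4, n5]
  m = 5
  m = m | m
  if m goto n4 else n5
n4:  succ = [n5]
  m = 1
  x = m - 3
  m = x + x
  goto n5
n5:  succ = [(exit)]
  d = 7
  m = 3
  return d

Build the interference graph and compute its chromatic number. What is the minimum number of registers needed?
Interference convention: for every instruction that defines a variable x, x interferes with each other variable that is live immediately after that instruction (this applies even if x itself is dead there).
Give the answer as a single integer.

Block summaries:
  n0: {x} / ∅
  n1: {h} / ∅
  n2: {b,v} / ∅
  n3: {m} / ∅
  n4: {m,x} / ∅
  n5: {d,m} / ∅

Backward fixpoint:
  n0 li=∅ lo=∅
  n1 li=∅ lo=∅
  n2 li=∅ lo=∅
  n3 li=∅ lo=∅
  n4 li=∅ lo=∅
  n5 li=∅ lo=∅

Interfere edges:
  b — {v}
  d — {m}
  h — ∅
  m — {d}
  v — {b}
  x — ∅

Colouring:
  lower bound: {b,v} mutually conflict ⇒ χ ≥ 2
  assign b→r0 d→r0 h→r0 m→r1 v→r1 x→r0 — no edge inside a register ⇒ χ ≤ 2
  χ = 2

Answer: 2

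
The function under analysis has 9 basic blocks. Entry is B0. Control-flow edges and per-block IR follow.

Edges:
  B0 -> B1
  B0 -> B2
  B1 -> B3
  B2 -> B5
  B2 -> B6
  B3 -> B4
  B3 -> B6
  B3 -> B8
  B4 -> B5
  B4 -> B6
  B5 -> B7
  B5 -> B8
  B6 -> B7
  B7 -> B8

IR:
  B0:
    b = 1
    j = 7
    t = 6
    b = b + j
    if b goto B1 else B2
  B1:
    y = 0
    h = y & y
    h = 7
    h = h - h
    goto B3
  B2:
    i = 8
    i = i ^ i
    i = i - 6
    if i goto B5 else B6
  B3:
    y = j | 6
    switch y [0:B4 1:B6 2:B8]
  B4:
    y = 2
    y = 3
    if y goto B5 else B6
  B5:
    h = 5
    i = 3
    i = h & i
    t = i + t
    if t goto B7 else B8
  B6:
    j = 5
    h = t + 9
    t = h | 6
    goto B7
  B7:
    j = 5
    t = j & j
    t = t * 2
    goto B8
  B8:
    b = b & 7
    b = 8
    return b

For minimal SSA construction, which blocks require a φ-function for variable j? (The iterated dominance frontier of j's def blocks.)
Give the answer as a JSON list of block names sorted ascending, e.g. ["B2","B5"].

Answer: ["B7", "B8"]

Analysis:
idom tree: B1←B0 B2←B0 B3←B1 B4←B3 B5←B0 B6←B0 B7←B0 B8←B0
Dom∩ at merges:
  B5: preds {B2,B4}: {B0,B2} ∩ {B0,B1,B3,B4} = {B0}; idom=B0
  B6: preds {B2,B3,B4}: {B0,B2} ∩ {B0,B1,B3} ∩ {B0,B1,B3,B4} = {B0}; idom=B0
  B7: preds {B5,B6}: {B0,B5} ∩ {B0,B6} = {B0}; idom=B0
  B8: preds {B3,B5,B7}: {B0,B1,B3} ∩ {B0,B5} ∩ {B0,B7} = {B0}; idom=B0

DF derivation:
  join B5 pred B2: B2 stop@B0
  join B5 pred B4: B4→B3→B1 stop@B0
  join B6 pred B2: B2 stop@B0
  join B6 pred B3: B3→B1 stop@B0
  join B6 pred B4: B4→B3→B1 stop@B0
  join B7 pred B5: B5 stop@B0
  join B7 pred B6: B6 stop@B0
  join B8 pred B3: B3→B1 stop@B0
  join B8 pred B5: B5 stop@B0
  join B8 pred B7: B7 stop@B0
  B0: DF=∅
  B1: DF={B5,B6,B8}
  B2: DF={B5,B6}
  B3: DF={B5,B6,B8}
  B4: DF={B5,B6}
  B5: DF={B7,B8}
  B6: DF={B7}
  B7: DF={B8}
  B8: DF=∅

φ for j: defs {B0,B6,B7}
  DF⁺ = {B7,B8}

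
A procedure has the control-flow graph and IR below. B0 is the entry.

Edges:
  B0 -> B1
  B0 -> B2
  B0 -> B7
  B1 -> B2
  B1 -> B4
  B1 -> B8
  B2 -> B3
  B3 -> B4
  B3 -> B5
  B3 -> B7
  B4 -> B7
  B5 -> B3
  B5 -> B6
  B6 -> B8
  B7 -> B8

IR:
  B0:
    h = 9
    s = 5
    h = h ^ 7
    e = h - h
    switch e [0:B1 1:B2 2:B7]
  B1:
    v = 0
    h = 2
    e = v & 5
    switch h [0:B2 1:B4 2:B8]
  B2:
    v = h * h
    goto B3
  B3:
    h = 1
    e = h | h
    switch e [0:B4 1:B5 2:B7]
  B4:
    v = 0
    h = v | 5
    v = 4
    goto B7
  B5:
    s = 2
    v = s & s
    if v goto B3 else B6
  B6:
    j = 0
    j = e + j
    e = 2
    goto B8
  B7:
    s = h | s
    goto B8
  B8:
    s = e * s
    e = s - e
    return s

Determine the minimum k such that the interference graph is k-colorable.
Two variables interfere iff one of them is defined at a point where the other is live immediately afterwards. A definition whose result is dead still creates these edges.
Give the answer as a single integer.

Answer: 4

Derivation:
Block summaries:
  B0: {e,h,s} / ∅
  B1: {e,h,v} / ∅
  B2: {v} / {h}
  B3: {e,h} / ∅
  B4: {h,v} / ∅
  B5: {s,v} / ∅
  B6: {e,j} / {e}
  B7: {s} / {h,s}
  B8: {e,s} / {e,s}

Live sets:
  B0: in=∅ out={e,h,s}
  B1: in={s} out={e,h,s}
  B2: in={h,s} out={s}
  B3: in={s} out={e,h,s}
  B4: in={e,s} out={e,h,s}
  B5: in={e} out={e,s}
  B6: in={e,s} out={e,s}
  B7: in={e,h,s} out={e,s}
  B8: in={e,s} out=∅

Interfere edges:
  e — {h,j,s,v}
  h — {e,s,v}
  j — {e,s}
  s — {e,h,j,v}
  v — {e,h,s}

Registers:
  {e,h,s,v} pairwise interfere (4-clique) ⇒ χ ≥ 4
  4-colouring: r0={e}  r1={s}  r2={h,j}  r3={v}
  χ = 4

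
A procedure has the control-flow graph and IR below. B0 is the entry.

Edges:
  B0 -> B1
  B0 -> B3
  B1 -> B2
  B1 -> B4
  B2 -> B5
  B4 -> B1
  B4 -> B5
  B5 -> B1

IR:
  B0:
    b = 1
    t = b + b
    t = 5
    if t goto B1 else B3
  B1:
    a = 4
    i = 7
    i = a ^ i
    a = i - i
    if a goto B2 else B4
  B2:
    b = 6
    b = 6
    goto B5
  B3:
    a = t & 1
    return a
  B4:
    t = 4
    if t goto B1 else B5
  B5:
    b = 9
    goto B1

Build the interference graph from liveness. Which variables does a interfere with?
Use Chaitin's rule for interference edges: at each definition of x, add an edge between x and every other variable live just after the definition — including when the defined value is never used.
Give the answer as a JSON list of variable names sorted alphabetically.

Answer: ["i"]

Working:
def/use:
  B0 def {b,t} use ∅
  B1 def {a,i} use ∅
  B2 def {b} use ∅
  B3 def {a} use {t}
  B4 def {t} use ∅
  B5 def {b} use ∅

Backward fixpoint:
  live B0: ∅→{t}
  live B1: ∅→∅
  live B2: ∅→∅
  live B3: {t}→∅
  live B4: ∅→∅
  live B5: ∅→∅

Interfere edges:
  a — {i}
  b — ∅
  i — {a}
  t — ∅

N(a) = ["i"]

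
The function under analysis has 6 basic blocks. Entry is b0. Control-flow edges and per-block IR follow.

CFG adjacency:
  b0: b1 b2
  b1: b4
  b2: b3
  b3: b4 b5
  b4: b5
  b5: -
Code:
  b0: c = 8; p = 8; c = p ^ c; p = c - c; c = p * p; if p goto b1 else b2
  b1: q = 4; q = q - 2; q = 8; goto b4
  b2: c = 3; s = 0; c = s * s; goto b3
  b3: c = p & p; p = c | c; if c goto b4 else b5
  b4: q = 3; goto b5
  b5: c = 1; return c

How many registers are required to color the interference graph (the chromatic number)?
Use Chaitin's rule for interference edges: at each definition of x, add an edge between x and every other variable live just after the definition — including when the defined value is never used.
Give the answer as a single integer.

Per-block:
  b0 def {c,p} use ∅
  b1 def {q} use ∅
  b2 def {c,s} use ∅
  b3 def {c,p} use {p}
  b4 def {q} use ∅
  b5 def {c} use ∅

Live sets:
  b0 li=∅ lo={p}
  b1 li=∅ lo=∅
  b2 li={p} lo={p}
  b3 li={p} lo=∅
  b4 li=∅ lo=∅
  b5 li=∅ lo=∅

Conflict graph:
  c — {p}
  p — {c,s}
  q — ∅
  s — {p}

Registers:
  lower bound: {c,p} mutually conflict ⇒ χ ≥ 2
  2-colouring: r0={p,q}  r1={c,s}
  χ = 2

Answer: 2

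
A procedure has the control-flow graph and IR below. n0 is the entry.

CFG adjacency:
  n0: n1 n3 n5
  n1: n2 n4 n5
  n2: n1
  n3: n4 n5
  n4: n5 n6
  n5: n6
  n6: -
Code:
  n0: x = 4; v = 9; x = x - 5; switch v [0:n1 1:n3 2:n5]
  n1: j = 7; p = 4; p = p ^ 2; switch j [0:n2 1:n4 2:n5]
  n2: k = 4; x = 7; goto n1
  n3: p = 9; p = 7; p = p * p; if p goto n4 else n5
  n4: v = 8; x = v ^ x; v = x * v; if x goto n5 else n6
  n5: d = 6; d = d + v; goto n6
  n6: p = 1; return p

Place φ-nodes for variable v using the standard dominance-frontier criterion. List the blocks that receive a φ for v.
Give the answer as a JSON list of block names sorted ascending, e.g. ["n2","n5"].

idom tree: n1←n0 n2←n1 n3←n0 n4←n0 n5←n0 n6←n0
Join-block Dom:
  n1: preds {n0,n2}: {n0} ∩ {n0,n1,n2} = {n0}; idom=n0
  n4: preds {n1,n3}: {n0,n1} ∩ {n0,n3} = {n0}; idom=n0
  n5: preds {n0,n1,n3,n4}: {n0} ∩ {n0,n1} ∩ {n0,n3} ∩ {n0,n4} = {n0}; idom=n0
  n6: preds {n4,n5}: {n0,n4} ∩ {n0,n5} = {n0}; idom=n0

DF walk-up:
  n1←n0: walk · to n0
  n1←n2: walk n2→n1 to n0
  n4←n1: walk n1 to n0
  n4←n3: walk n3 to n0
  n5←n0: walk · to n0
  n5←n1: walk n1 to n0
  n5←n3: walk n3 to n0
  n5←n4: walk n4 to n0
  n6←n4: walk n4 to n0
  n6←n5: walk n5 to n0
  n0: DF=∅
  n1: DF={n1,n4,n5}
  n2: DF={n1}
  n3: DF={n4,n5}
  n4: DF={n5,n6}
  n5: DF={n6}
  n6: DF=∅

φ for v: defs {n0,n4}
  DF⁺ = {n5,n6}

Answer: ["n5", "n6"]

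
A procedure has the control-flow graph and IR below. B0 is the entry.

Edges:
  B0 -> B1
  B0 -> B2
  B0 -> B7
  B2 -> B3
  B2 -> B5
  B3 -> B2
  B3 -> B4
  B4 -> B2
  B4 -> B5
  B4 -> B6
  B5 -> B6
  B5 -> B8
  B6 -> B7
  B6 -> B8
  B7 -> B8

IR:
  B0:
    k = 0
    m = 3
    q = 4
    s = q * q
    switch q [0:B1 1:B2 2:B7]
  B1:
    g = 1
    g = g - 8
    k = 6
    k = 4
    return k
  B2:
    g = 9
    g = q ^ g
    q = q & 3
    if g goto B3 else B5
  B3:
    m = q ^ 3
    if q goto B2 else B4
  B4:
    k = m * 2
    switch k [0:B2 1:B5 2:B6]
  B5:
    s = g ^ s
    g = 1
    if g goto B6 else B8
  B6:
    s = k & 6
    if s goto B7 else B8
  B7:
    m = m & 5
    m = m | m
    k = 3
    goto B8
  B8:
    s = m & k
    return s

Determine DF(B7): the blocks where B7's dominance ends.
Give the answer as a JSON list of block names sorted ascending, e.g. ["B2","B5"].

Answer: ["B8"]

Working:
idom tree: B1←B0 B2←B0 B3←B2 B4←B3 B5←B2 B6←B2 B7←B0 B8←B0
Dom at joins:
  B2: preds {B0,B3,B4}: {B0} ∩ {B0,B2,B3} ∩ {B0,B2,B3,B4} = {B0}; idom=B0
  B5: preds {B2,B4}: {B0,B2} ∩ {B0,B2,B3,B4} = {B0,B2}; idom=B2
  B6: preds {B4,B5}: {B0,B2,B3,B4} ∩ {B0,B2,B5} = {B0,B2}; idom=B2
  B7: preds {B0,B6}: {B0} ∩ {B0,B2,B6} = {B0}; idom=B0
  B8: preds {B5,B6,B7}: {B0,B2,B5} ∩ {B0,B2,B6} ∩ {B0,B7} = {B0}; idom=B0

DF derivation:
  B2←B0: walk · to B0
  B2←B3: walk B3→B2 to B0
  B2←B4: walk B4→B3→B2 to B0
  B5←B2: walk · to B2
  B5←B4: walk B4→B3 to B2
  B6←B4: walk B4→B3 to B2
  B6←B5: walk B5 to B2
  B7←B0: walk · to B0
  B7←B6: walk B6→B2 to B0
  B8←B5: walk B5→B2 to B0
  B8←B6: walk B6→B2 to B0
  B8←B7: walk B7 to B0
  B0: DF=∅
  B1: DF=∅
  B2: DF={B2,B7,B8}
  B3: DF={B2,B5,B6}
  B4: DF={B2,B5,B6}
  B5: DF={B6,B8}
  B6: DF={B7,B8}
  B7: DF={B8}
  B8: DF=∅

DF(B7) = ["B8"]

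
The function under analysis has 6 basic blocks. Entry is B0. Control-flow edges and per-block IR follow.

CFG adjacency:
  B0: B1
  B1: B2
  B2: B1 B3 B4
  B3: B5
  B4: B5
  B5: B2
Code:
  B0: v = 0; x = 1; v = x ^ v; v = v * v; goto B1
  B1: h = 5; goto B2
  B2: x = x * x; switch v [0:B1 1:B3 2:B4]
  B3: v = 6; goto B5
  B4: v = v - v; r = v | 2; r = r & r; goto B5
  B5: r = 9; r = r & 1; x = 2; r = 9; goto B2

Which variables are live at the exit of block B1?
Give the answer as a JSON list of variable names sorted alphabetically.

Per-block:
  B0 def {v,x} use ∅
  B1 def {h} use ∅
  B2 def {x} use {v,x}
  B3 def {v} use ∅
  B4 def {r,v} use {v}
  B5 def {r,x} use ∅

Live sets:
  B0: in=∅ out={v,x}
  B1: in={v,x} out={v,x}
  B2: in={v,x} out={v,x}
  B3: in=∅ out={v}
  B4: in={v} out={v}
  B5: in={v} out={v,x}

live-out(B1) = ["v", "x"]

Answer: ["v", "x"]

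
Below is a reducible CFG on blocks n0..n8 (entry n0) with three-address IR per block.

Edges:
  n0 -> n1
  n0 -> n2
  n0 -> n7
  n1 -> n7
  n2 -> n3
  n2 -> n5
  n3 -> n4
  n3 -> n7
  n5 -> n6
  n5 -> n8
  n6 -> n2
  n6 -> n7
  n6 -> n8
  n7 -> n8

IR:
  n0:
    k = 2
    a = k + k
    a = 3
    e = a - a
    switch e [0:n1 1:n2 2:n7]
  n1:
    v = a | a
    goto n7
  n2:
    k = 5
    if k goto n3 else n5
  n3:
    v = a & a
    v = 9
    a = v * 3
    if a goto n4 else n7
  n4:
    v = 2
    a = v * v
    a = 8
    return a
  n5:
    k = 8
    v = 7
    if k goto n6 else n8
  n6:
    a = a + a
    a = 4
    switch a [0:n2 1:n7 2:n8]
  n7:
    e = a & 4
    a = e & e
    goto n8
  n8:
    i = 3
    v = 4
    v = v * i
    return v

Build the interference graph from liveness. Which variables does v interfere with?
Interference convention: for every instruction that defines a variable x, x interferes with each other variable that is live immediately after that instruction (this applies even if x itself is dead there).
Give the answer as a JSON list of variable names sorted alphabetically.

Answer: ["a", "i", "k"]

Analysis:
def/use:
  n0: {a,e,k} / ∅
  n1: {v} / {a}
  n2: {k} / ∅
  n3: {a,v} / {a}
  n4: {a,v} / ∅
  n5: {k,v} / ∅
  n6: {a} / {a}
  n7: {a,e} / {a}
  n8: {i,v} / ∅

Live sets:
  n0: in=∅ out={a}
  n1: in={a} out={a}
  n2: in={a} out={a}
  n3: in={a} out={a}
  n4: in=∅ out=∅
  n5: in={a} out={a}
  n6: in={a} out={a}
  n7: in={a} out=∅
  n8: in=∅ out=∅

Conflict graph:
  a: {e,k,v}
  e: {a}
  i: {v}
  k: {a,v}
  v: {a,i,k}

N(v) = ["a", "i", "k"]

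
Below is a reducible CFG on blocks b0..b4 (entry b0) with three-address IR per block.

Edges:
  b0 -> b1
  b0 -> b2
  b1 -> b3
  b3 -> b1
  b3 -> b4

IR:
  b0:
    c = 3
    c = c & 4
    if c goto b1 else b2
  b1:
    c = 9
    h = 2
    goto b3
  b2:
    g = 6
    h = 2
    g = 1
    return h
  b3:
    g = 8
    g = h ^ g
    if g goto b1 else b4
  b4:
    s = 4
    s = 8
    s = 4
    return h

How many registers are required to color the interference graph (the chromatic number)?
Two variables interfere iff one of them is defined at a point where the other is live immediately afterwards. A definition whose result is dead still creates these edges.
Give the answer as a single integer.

Answer: 2

Derivation:
Block summaries:
  b0 def {c} use ∅
  b1 def {c,h} use ∅
  b2 def {g,h} use ∅
  b3 def {g} use {h}
  b4 def {s} use {h}

Backward fixpoint:
  b0 li=∅ lo=∅
  b1 li=∅ lo={h}
  b2 li=∅ lo=∅
  b3 li={h} lo={h}
  b4 li={h} lo=∅

Interference:
  c — ∅
  g — {h}
  h — {g,s}
  s — {h}

Chromatic number:
  lower bound: {g,h} mutually conflict ⇒ χ ≥ 2
  2-colouring: R0={c,h}  R1={g,s}
  χ = 2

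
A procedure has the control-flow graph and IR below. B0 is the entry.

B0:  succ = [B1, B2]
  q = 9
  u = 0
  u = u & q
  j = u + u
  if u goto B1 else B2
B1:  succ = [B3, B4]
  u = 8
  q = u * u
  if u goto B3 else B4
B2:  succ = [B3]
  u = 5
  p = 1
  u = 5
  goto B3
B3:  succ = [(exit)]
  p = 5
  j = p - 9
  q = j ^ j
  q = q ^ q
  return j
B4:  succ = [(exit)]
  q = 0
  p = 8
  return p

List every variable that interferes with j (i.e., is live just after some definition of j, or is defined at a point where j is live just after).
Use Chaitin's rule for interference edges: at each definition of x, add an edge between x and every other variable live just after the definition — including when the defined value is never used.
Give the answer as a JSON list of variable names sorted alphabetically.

Answer: ["q", "u"]

Derivation:
Block summaries:
  B0 def {j,q,u} use ∅
  B1 def {q,u} use ∅
  B2 def {p,u} use ∅
  B3 def {j,p,q} use ∅
  B4 def {p,q} use ∅

Liveness:
  B0 li=∅ lo=∅
  B1 li=∅ lo=∅
  B2 li=∅ lo=∅
  B3 li=∅ lo=∅
  B4 li=∅ lo=∅

Conflict graph:
  j↔{q,u}
  p↔∅
  q↔{j,u}
  u↔{j,q}

N(j) = ["q", "u"]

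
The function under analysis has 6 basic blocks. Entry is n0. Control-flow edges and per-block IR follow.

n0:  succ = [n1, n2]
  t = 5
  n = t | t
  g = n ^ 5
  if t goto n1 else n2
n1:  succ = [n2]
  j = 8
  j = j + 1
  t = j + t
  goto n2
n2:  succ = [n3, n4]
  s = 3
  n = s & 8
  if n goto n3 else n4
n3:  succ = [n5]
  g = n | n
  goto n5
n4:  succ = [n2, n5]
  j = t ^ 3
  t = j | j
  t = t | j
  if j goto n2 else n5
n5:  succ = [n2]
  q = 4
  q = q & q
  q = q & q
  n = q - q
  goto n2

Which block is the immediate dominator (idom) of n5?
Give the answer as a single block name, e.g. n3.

idom tree: n1←n0 n2←n0 n3←n2 n4←n2 n5←n2
Dom at joins:
  n2: preds {n0,n1,n4,n5}: {n0} ∩ {n0,n1} ∩ {n0,n2,n4} ∩ {n0,n2,n5} = {n0}; idom=n0
  n5: preds {n3,n4}: {n0,n2,n3} ∩ {n0,n2,n4} = {n0,n2}; idom=n2

idom(n5) = n2

Answer: n2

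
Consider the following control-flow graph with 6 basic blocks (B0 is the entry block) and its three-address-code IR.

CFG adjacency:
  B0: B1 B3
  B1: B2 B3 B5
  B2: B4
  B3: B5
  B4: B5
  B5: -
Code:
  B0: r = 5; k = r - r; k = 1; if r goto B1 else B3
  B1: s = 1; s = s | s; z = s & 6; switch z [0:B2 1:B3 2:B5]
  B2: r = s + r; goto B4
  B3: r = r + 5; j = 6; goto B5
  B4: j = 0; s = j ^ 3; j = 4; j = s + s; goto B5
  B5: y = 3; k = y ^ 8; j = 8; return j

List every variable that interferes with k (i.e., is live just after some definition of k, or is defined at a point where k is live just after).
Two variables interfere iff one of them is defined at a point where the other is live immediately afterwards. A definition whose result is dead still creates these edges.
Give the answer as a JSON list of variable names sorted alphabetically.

Per-block:
  B0 def {k,r} use ∅
  B1 def {s,z} use ∅
  B2 def {r} use {r,s}
  B3 def {j,r} use {r}
  B4 def {j,s} use ∅
  B5 def {j,k,y} use ∅

Backward fixpoint:
  B0 li=∅ lo={r}
  B1 li={r} lo={r,s}
  B2 li={r,s} lo=∅
  B3 li={r} lo=∅
  B4 li=∅ lo=∅
  B5 li=∅ lo=∅

Interference:
  j: {s}
  k: {r}
  r: {k,s,z}
  s: {j,r,z}
  y: ∅
  z: {r,s}

N(k) = ["r"]

Answer: ["r"]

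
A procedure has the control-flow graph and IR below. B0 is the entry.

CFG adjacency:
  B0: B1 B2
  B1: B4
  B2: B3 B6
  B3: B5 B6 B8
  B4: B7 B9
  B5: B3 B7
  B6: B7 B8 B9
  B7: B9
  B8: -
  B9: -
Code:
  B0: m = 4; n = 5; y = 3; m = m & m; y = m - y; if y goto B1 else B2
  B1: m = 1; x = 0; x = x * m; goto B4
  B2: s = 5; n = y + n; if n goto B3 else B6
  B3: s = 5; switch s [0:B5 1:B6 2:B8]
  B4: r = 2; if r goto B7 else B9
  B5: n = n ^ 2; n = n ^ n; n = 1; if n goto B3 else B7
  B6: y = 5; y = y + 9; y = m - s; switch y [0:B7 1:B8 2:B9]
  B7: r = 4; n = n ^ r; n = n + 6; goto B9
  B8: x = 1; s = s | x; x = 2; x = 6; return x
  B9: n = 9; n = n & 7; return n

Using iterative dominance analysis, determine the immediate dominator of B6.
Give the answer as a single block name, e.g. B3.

idom tree: B1←B0 B2←B0 B3←B2 B4←B1 B5←B3 B6←B2 B7←B0 B8←B2 B9←B0
Join-block Dom:
  B3: preds {B2,B5}: {B0,B2} ∩ {B0,B2,B3,B5} = {B0,B2}; idom=B2
  B6: preds {B2,B3}: {B0,B2} ∩ {B0,B2,B3} = {B0,B2}; idom=B2
  B7: preds {B4,B5,B6}: {B0,B1,B4} ∩ {B0,B2,B3,B5} ∩ {B0,B2,B6} = {B0}; idom=B0
  B8: preds {B3,B6}: {B0,B2,B3} ∩ {B0,B2,B6} = {B0,B2}; idom=B2
  B9: preds {B4,B6,B7}: {B0,B1,B4} ∩ {B0,B2,B6} ∩ {B0,B7} = {B0}; idom=B0

idom(B6) = B2

Answer: B2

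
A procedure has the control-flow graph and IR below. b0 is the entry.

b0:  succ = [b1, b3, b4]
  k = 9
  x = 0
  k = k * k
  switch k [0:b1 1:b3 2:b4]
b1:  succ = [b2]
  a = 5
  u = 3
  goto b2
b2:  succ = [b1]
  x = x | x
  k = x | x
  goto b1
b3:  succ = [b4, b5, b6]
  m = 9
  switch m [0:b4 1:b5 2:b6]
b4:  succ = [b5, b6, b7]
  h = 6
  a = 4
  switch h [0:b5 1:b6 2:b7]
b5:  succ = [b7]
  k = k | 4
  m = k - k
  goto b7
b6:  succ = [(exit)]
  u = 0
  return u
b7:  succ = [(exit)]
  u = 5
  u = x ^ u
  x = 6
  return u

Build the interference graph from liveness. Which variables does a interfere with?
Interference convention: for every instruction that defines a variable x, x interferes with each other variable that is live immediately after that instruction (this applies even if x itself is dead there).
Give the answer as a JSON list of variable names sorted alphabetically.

Answer: ["h", "k", "x"]

Derivation:
def/use:
  b0: def={k,x} ue=∅
  b1: def={a,u} ue=∅
  b2: def={k,x} ue={x}
  b3: def={m} ue=∅
  b4: def={a,h} ue=∅
  b5: def={k,m} ue={k}
  b6: def={u} ue=∅
  b7: def={u,x} ue={x}

Live sets:
  b0 li=∅ lo={k,x}
  b1 li={x} lo={x}
  b2 li={x} lo={x}
  b3 li={k,x} lo={k,x}
  b4 li={k,x} lo={k,x}
  b5 li={k,x} lo={x}
  b6 li=∅ lo=∅
  b7 li={x} lo=∅

Interfere edges:
  a — {h,k,x}
  h — {a,k,x}
  k — {a,h,m,x}
  m — {k,x}
  u — {x}
  x — {a,h,k,m,u}

N(a) = ["h", "k", "x"]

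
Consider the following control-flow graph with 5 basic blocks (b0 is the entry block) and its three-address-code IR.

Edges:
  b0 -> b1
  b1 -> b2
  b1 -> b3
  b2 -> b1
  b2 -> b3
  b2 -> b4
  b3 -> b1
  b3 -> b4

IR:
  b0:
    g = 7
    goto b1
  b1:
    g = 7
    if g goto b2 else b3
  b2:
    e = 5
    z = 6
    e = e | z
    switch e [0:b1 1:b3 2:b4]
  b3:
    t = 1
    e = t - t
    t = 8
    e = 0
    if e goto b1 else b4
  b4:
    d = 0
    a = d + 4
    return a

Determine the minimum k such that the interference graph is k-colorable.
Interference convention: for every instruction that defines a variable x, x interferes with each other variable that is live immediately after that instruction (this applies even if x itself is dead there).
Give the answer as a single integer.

Answer: 2

Derivation:
Per-block:
  b0 def {g} use ∅
  b1 def {g} use ∅
  b2 def {e,z} use ∅
  b3 def {e,t} use ∅
  b4 def {a,d} use ∅

Liveness:
  b0: in=∅ out=∅
  b1: in=∅ out=∅
  b2: in=∅ out=∅
  b3: in=∅ out=∅
  b4: in=∅ out=∅

Conflict graph:
  a↔∅
  d↔∅
  e↔{z}
  g↔∅
  t↔∅
  z↔{e}

Registers:
  clique {e,z} ⇒ need ≥ 2
  assign a→R0 d→R0 e→R0 g→R0 t→R0 z→R1 — no edge inside a register ⇒ χ ≤ 2
  χ = 2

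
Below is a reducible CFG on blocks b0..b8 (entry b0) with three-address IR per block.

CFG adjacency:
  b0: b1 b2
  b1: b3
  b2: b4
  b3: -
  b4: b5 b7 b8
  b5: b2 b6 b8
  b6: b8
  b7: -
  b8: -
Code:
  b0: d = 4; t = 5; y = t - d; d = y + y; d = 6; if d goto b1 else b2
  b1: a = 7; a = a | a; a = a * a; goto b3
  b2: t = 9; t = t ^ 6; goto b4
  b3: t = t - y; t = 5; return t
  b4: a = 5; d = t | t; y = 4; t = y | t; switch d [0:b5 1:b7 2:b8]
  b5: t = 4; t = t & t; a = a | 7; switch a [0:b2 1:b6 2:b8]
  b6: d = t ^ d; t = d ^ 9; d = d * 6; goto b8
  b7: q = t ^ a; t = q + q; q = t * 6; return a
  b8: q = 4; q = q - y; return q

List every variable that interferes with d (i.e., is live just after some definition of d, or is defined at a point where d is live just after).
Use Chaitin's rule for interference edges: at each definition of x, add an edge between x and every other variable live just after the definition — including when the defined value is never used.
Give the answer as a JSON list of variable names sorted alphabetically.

def/use:
  b0: {d,t,y} / ∅
  b1: {a} / ∅
  b2: {t} / ∅
  b3: {t} / {t,y}
  b4: {a,d,t,y} / {t}
  b5: {a,t} / {a}
  b6: {d,t} / {d,t}
  b7: {q,t} / {a,t}
  b8: {q} / {y}

Live sets:
  b0 li=∅ lo={t,y}
  b1 li={t,y} lo={t,y}
  b2 li=∅ lo={t}
  b3 li={t,y} lo=∅
  b4 li={t} lo={a,d,t,y}
  b5 li={a,d,y} lo={d,t,y}
  b6 li={d,t,y} lo={y}
  b7 li={a,t} lo=∅
  b8 li={y} lo=∅

Interfere edges:
  a↔{d,q,t,y}
  d↔{a,t,y}
  q↔{a,y}
  t↔{a,d,y}
  y↔{a,d,q,t}

N(d) = ["a", "t", "y"]

Answer: ["a", "t", "y"]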